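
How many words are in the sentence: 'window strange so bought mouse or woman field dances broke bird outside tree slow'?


Counting words by splitting on spaces:
  Word 1: 'window'
  Word 2: 'strange'
  Word 3: 'so'
  Word 4: 'bought'
  Word 5: 'mouse'
  Word 6: 'or'
  Word 7: 'woman'
  Word 8: 'field'
  Word 9: 'dances'
  Word 10: 'broke'
  Word 11: 'bird'
  Word 12: 'outside'
  Word 13: 'tree'
  Word 14: 'slow'
Total words: 14

14


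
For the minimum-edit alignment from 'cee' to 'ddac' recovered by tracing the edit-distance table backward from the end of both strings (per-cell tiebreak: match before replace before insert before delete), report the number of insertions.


Edit distance = 4. Backtracking from cell (3, 4) with preference match > replace > insert > delete,
then listing the resulting alignment 'cee' -> 'ddac' left to right:
  Step 1: insert 'd' [insertion #1]
  Step 2: replace c->d
  Step 3: replace e->a
  Step 4: replace e->c
Total insertions: 1

1


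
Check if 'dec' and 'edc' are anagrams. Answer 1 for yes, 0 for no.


Sort characters of 'dec': 'cde'
Sort characters of 'edc': 'cde'
Sorted forms match -> they ARE anagrams
Result: 1

1


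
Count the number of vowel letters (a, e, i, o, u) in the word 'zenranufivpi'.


Scanning each character of 'zenranufivpi':
  Position 1: 'z' -> consonant (running count: 0)
  Position 2: 'e' -> vowel (running count: 1)
  Position 3: 'n' -> consonant (running count: 1)
  Position 4: 'r' -> consonant (running count: 1)
  Position 5: 'a' -> vowel (running count: 2)
  Position 6: 'n' -> consonant (running count: 2)
  Position 7: 'u' -> vowel (running count: 3)
  Position 8: 'f' -> consonant (running count: 3)
  Position 9: 'i' -> vowel (running count: 4)
  Position 10: 'v' -> consonant (running count: 4)
  Position 11: 'p' -> consonant (running count: 4)
  Position 12: 'i' -> vowel (running count: 5)
Total vowels: 5

5


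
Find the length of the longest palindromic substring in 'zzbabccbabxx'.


Scanning 'zzbabccbabxx' for palindromic substrings.
Substring at positions 2-9: 'babccbab'.
Check: reverse('babccbab') = 'babccbab' -> palindrome confirmed.
Neighbouring characters ('z' / 'x') break symmetry, so it cannot extend further.
No longer palindromic substring exists; longest length = 8

8


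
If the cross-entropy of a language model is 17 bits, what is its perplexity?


Perplexity formula: PP = 2^H
H = 17
PP = 2^17
PP = 2^17 = 131072

131072


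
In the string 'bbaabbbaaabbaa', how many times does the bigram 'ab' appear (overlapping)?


Scanning 'bbaabbbaaabbaa' for bigram 'ab':
  Position 0: 'bb' -> no
  Position 1: 'ba' -> no
  Position 2: 'aa' -> no
  Position 3: 'ab' -> MATCH
  Position 4: 'bb' -> no
  Position 5: 'bb' -> no
  Position 6: 'ba' -> no
  Position 7: 'aa' -> no
  Position 8: 'aa' -> no
  Position 9: 'ab' -> MATCH
  Position 10: 'bb' -> no
  Position 11: 'ba' -> no
  Position 12: 'aa' -> no
Total matches: 2

2


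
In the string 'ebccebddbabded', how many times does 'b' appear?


Scanning 'ebccebddbabded' for 'b':
  Position 1: 'b' -> MATCH (count: 1)
  Position 5: 'b' -> MATCH (count: 2)
  Position 8: 'b' -> MATCH (count: 3)
  Position 10: 'b' -> MATCH (count: 4)
Total occurrences of 'b': 4

4


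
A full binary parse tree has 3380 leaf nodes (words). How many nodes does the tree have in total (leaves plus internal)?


Leaf nodes (terminals): 3380
Internal nodes = n - 1 = 3380 - 1 = 3379
Total = leaves + internal = 3380 + 3379 = 6759

6759


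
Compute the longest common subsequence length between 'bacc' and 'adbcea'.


DP table for LCS of 'bacc' and 'adbcea':
       a  d  b  c  e  a
    0  0  0  0  0  0  0
  b 0  0  0  1  1  1  1
  a 0  1  1  1  1  1  2
  c 0  1  1  1  2  2  2
  c 0  1  1  1  2  2  2
LCS: 'ba'
LCS length = 2

2


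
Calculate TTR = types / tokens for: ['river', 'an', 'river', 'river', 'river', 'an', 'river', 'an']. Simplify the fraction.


Tokens: 8
Unique types: ('an', 'river') = 2
TTR = 2/8
Simplify: divide both by 2 -> 1/4
TTR = 1/4

1/4


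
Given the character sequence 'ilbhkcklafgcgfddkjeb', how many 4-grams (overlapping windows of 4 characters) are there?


String 'ilbhkcklafgcgfddkjeb' has length L = 20.
Number of overlapping n-grams = L - n + 1
Substituting: 20 - 4 + 1 = 17

17


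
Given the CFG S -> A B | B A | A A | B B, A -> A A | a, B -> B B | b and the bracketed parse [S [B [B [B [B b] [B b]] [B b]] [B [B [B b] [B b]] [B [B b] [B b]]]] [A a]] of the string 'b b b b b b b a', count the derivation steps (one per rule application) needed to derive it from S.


Every bracketed nonterminal node [X ...] in the tree is produced by exactly one rule application.
Reading the tree off as a leftmost derivation:
  Step 1: S  =>  B A   (applied S -> B A)
  Step 2: B A  =>  B B A   (applied B -> B B)
  Step 3: B B A  =>  B B B A   (applied B -> B B)
  Step 4: B B B A  =>  B B B B A   (applied B -> B B)
  Step 5: B B B B A  =>  b B B B A   (applied B -> b)
  Step 6: b B B B A  =>  b b B B A   (applied B -> b)
  Step 7: b b B B A  =>  b b b B A   (applied B -> b)
  Step 8: b b b B A  =>  b b b B B A   (applied B -> B B)
  Step 9: b b b B B A  =>  b b b B B B A   (applied B -> B B)
  Step 10: b b b B B B A  =>  b b b b B B A   (applied B -> b)
  Step 11: b b b b B B A  =>  b b b b b B A   (applied B -> b)
  Step 12: b b b b b B A  =>  b b b b b B B A   (applied B -> B B)
  Step 13: b b b b b B B A  =>  b b b b b b B A   (applied B -> b)
  Step 14: b b b b b b B A  =>  b b b b b b b A   (applied B -> b)
  Step 15: b b b b b b b A  =>  b b b b b b b a   (applied A -> a)
Final yield: b b b b b b b a
Total rewrite steps: 15

15


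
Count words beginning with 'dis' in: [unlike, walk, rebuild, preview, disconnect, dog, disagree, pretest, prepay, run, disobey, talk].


Checking each word for prefix 'dis':
  'unlike' -> no (count: 0)
  'walk' -> no (count: 0)
  'rebuild' -> no (count: 0)
  'preview' -> no (count: 0)
  'disconnect' -> YES, starts with 'dis' (count: 1)
  'dog' -> no (count: 1)
  'disagree' -> YES, starts with 'dis' (count: 2)
  'pretest' -> no (count: 2)
  'prepay' -> no (count: 2)
  'run' -> no (count: 2)
  'disobey' -> YES, starts with 'dis' (count: 3)
  'talk' -> no (count: 3)
Total with prefix 'dis': 3

3


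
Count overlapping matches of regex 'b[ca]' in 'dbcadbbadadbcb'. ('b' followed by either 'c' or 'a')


Pattern: b[ca] means 'b' followed by either 'c' or 'a'.
Scanning 'dbcadbbadadbcb' position-by-position:
  Pos 0: window 'db' -> no
  Pos 1: window 'bc' -> MATCH
  Pos 2: window 'ca' -> no
  Pos 3: window 'ad' -> no
  Pos 4: window 'db' -> no
  Pos 5: window 'bb' -> no
  Pos 6: window 'ba' -> MATCH
  Pos 7: window 'ad' -> no
  Pos 8: window 'da' -> no
  Pos 9: window 'ad' -> no
  Pos 10: window 'db' -> no
  Pos 11: window 'bc' -> MATCH
  Pos 12: window 'cb' -> no
  Pos 13: window 'b' -> no
Total matches: 3

3


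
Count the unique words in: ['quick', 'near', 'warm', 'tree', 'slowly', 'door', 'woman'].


Listing all tokens and tracking unique types:
  Token 1: 'quick' -> NEW (unique so far: 1)
  Token 2: 'near' -> NEW (unique so far: 2)
  Token 3: 'warm' -> NEW (unique so far: 3)
  Token 4: 'tree' -> NEW (unique so far: 4)
  Token 5: 'slowly' -> NEW (unique so far: 5)
  Token 6: 'door' -> NEW (unique so far: 6)
  Token 7: 'woman' -> NEW (unique so far: 7)
Unique types: ('door', 'near', 'quick', 'slowly', 'tree', 'warm', 'woman')
Vocabulary size: 7

7


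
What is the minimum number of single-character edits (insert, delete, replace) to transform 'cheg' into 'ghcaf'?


Building DP table for s1='cheg' (len 4) and s2='ghcaf' (len 5):
       g  h  c  a  f
    0  1  2  3  4  5
  c 1  1  2  2  3  4
  h 2  2  1  2  3  4
  e 3  3  2  2  3  4
  g 4  3  3  3  3  4
Edit distance = dp[4][5] = 4

4


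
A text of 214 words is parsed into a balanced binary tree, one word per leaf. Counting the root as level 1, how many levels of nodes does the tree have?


In a balanced binary tree with n leaves the deepest leaf is ceil(log2(n)) edges below the root,
so counting node levels inclusive of root and leaves gives ceil(log2(n)) + 1 levels.
log2(214) = 7.7415
ceil(7.7415) = 8
levels = 8 + 1 = 9

9


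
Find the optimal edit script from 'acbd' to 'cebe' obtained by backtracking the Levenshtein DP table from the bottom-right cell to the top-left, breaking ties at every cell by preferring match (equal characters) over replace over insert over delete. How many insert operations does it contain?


Edit distance = 3. Backtracking from cell (4, 4) with preference match > replace > insert > delete,
then listing the resulting alignment 'acbd' -> 'cebe' left to right:
  Step 1: replace a->c
  Step 2: replace c->e
  Step 3: keep 'b'
  Step 4: replace d->e
Total insertions: 0

0


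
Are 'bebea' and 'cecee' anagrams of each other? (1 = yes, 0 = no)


Sort characters of 'bebea': 'abbee'
Sort characters of 'cecee': 'cceee'
Sorted forms differ -> they are NOT anagrams
Result: 0

0


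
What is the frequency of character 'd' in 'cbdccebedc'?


Scanning 'cbdccebedc' for 'd':
  Position 2: 'd' -> MATCH (count: 1)
  Position 8: 'd' -> MATCH (count: 2)
Total occurrences of 'd': 2

2


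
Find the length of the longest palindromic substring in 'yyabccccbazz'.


Scanning 'yyabccccbazz' for palindromic substrings.
Substring at positions 2-9: 'abccccba'.
Check: reverse('abccccba') = 'abccccba' -> palindrome confirmed.
Neighbouring characters ('y' / 'z') break symmetry, so it cannot extend further.
No longer palindromic substring exists; longest length = 8

8


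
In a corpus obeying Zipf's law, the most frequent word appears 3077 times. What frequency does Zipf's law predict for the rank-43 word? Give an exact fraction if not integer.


Zipf's law: freq(rank) = f1 / rank
f1 = 3077, rank = 43
freq = 3077 / 43
GCD(3077, 43) = 1
Simplified: 3077/43

3077/43


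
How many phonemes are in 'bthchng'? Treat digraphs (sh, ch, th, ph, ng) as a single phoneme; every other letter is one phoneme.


Parsing 'bthchng' greedily, digraphs first:
  'b' -> consonant phoneme (phonemes so far: 1)
  'th' -> digraph (1 consonant phoneme) (phonemes so far: 2)
  'ch' -> digraph (1 consonant phoneme) (phonemes so far: 3)
  'ng' -> digraph (1 consonant phoneme) (phonemes so far: 4)
Total phonemes: 4

4


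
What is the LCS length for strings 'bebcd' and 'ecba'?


DP table for LCS of 'bebcd' and 'ecba':
       e  c  b  a
    0  0  0  0  0
  b 0  0  0  1  1
  e 0  1  1  1  1
  b 0  1  1  2  2
  c 0  1  2  2  2
  d 0  1  2  2  2
LCS: 'eb'
LCS length = 2

2


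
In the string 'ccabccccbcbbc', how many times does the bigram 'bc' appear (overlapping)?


Scanning 'ccabccccbcbbc' for bigram 'bc':
  Position 0: 'cc' -> no
  Position 1: 'ca' -> no
  Position 2: 'ab' -> no
  Position 3: 'bc' -> MATCH
  Position 4: 'cc' -> no
  Position 5: 'cc' -> no
  Position 6: 'cc' -> no
  Position 7: 'cb' -> no
  Position 8: 'bc' -> MATCH
  Position 9: 'cb' -> no
  Position 10: 'bb' -> no
  Position 11: 'bc' -> MATCH
Total matches: 3

3


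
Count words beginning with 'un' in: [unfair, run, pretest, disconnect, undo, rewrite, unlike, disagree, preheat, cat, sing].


Checking each word for prefix 'un':
  'unfair' -> YES, starts with 'un' (count: 1)
  'run' -> no (count: 1)
  'pretest' -> no (count: 1)
  'disconnect' -> no (count: 1)
  'undo' -> YES, starts with 'un' (count: 2)
  'rewrite' -> no (count: 2)
  'unlike' -> YES, starts with 'un' (count: 3)
  'disagree' -> no (count: 3)
  'preheat' -> no (count: 3)
  'cat' -> no (count: 3)
  'sing' -> no (count: 3)
Total with prefix 'un': 3

3


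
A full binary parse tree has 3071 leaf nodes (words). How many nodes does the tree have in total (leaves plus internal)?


Leaf nodes (terminals): 3071
Internal nodes = n - 1 = 3071 - 1 = 3070
Total = leaves + internal = 3071 + 3070 = 6141

6141


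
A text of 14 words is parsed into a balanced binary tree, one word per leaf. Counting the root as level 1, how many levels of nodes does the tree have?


In a balanced binary tree with n leaves the deepest leaf is ceil(log2(n)) edges below the root,
so counting node levels inclusive of root and leaves gives ceil(log2(n)) + 1 levels.
log2(14) = 3.8074
ceil(3.8074) = 4
levels = 4 + 1 = 5

5


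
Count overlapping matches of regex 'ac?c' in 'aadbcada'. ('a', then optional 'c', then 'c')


Pattern: ac?c means 'a', then optional 'c', then 'c'.
Scanning 'aadbcada' position-by-position:
  Pos 0: window 'aad' -> no
  Pos 1: window 'adb' -> no
  Pos 2: window 'dbc' -> no
  Pos 3: window 'bca' -> no
  Pos 4: window 'cad' -> no
  Pos 5: window 'ada' -> no
  Pos 6: window 'da' -> no
  Pos 7: window 'a' -> no
Total matches: 0

0


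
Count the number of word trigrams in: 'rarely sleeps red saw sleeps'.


Word trigrams from [5] words:
  Trigram 1: (rarely sleeps red)
  Trigram 2: (sleeps red saw)
  Trigram 3: (red saw sleeps)
Total word trigrams: 5 - 2 = 3

3


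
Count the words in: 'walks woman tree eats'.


Counting words by splitting on spaces:
  Word 1: 'walks'
  Word 2: 'woman'
  Word 3: 'tree'
  Word 4: 'eats'
Total words: 4

4


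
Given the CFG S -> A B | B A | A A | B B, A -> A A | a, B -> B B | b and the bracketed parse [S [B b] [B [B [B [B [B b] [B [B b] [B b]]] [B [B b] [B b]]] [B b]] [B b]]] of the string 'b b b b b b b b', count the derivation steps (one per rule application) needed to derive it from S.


Every bracketed nonterminal node [X ...] in the tree is produced by exactly one rule application.
Reading the tree off as a leftmost derivation:
  Step 1: S  =>  B B   (applied S -> B B)
  Step 2: B B  =>  b B   (applied B -> b)
  Step 3: b B  =>  b B B   (applied B -> B B)
  Step 4: b B B  =>  b B B B   (applied B -> B B)
  Step 5: b B B B  =>  b B B B B   (applied B -> B B)
  Step 6: b B B B B  =>  b B B B B B   (applied B -> B B)
  Step 7: b B B B B B  =>  b b B B B B   (applied B -> b)
  Step 8: b b B B B B  =>  b b B B B B B   (applied B -> B B)
  Step 9: b b B B B B B  =>  b b b B B B B   (applied B -> b)
  Step 10: b b b B B B B  =>  b b b b B B B   (applied B -> b)
  Step 11: b b b b B B B  =>  b b b b B B B B   (applied B -> B B)
  Step 12: b b b b B B B B  =>  b b b b b B B B   (applied B -> b)
  Step 13: b b b b b B B B  =>  b b b b b b B B   (applied B -> b)
  Step 14: b b b b b b B B  =>  b b b b b b b B   (applied B -> b)
  Step 15: b b b b b b b B  =>  b b b b b b b b   (applied B -> b)
Final yield: b b b b b b b b
Total rewrite steps: 15

15


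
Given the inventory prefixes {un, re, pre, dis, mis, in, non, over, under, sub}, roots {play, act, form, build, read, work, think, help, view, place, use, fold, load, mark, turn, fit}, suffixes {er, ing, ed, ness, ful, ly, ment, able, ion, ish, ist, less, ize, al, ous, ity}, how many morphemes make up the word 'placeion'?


Segmenting 'placeion' against the inventory:
  'place' -> root (morpheme 1)
  'ion' -> suffix (morpheme 2)
Total morphemes: 2

2


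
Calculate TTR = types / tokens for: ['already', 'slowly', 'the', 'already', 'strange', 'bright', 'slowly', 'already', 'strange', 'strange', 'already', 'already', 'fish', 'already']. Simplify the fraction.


Tokens: 14
Unique types: ('already', 'bright', 'fish', 'slowly', 'strange', 'the') = 6
TTR = 6/14
Simplify: divide both by 2 -> 3/7
TTR = 3/7

3/7


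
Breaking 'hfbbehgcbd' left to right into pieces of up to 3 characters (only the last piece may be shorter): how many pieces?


'hfbbehgcbd' has 10 characters.
Chunking with max size 3:
  Chunk 1: 'hfb' (positions 0-2)
  Chunk 2: 'beh' (positions 3-5)
  Chunk 3: 'gcb' (positions 6-8)
  Chunk 4: 'd' (positions 9-9)
Total chunks: ceil(10 / 3) = 4

4


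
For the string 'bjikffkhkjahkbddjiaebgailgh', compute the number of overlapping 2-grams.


String 'bjikffkhkjahkbddjiaebgailgh' has length L = 27.
Number of overlapping n-grams = L - n + 1
Substituting: 27 - 2 + 1 = 26

26


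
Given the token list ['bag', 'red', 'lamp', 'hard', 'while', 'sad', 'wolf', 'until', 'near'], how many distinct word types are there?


Listing all tokens and tracking unique types:
  Token 1: 'bag' -> NEW (unique so far: 1)
  Token 2: 'red' -> NEW (unique so far: 2)
  Token 3: 'lamp' -> NEW (unique so far: 3)
  Token 4: 'hard' -> NEW (unique so far: 4)
  Token 5: 'while' -> NEW (unique so far: 5)
  Token 6: 'sad' -> NEW (unique so far: 6)
  Token 7: 'wolf' -> NEW (unique so far: 7)
  Token 8: 'until' -> NEW (unique so far: 8)
  Token 9: 'near' -> NEW (unique so far: 9)
Unique types: ('bag', 'hard', 'lamp', 'near', 'red', 'sad', 'until', 'while', 'wolf')
Vocabulary size: 9

9


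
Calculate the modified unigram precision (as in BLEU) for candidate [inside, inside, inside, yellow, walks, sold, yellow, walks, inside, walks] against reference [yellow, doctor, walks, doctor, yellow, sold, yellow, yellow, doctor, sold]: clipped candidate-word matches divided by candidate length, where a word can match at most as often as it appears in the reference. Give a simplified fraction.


Reference word counts: {'doctor': 3, 'sold': 2, 'walks': 1, 'yellow': 4}
Checking each candidate word (with clipping):
  'inside' -> not in reference -> no match (matches: 0)
  'inside' -> not in reference -> no match (matches: 0)
  'inside' -> not in reference -> no match (matches: 0)
  'yellow' -> in reference (ref count 4, used 1/4) -> match (matches: 1)
  'walks' -> in reference (ref count 1, used 1/1) -> match (matches: 2)
  'sold' -> in reference (ref count 2, used 1/2) -> match (matches: 3)
  'yellow' -> in reference (ref count 4, used 2/4) -> match (matches: 4)
  'walks' -> ref count 1 already used up (1/1) -> clipped, no match (matches: 4)
  'inside' -> not in reference -> no match (matches: 4)
  'walks' -> ref count 1 already used up (1/1) -> clipped, no match (matches: 4)
Clipped matches: 4, Candidate length: 10
Precision = 4/10 = 2/5

2/5


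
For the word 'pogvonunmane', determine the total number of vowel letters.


Scanning each character of 'pogvonunmane':
  Position 1: 'p' -> consonant (running count: 0)
  Position 2: 'o' -> vowel (running count: 1)
  Position 3: 'g' -> consonant (running count: 1)
  Position 4: 'v' -> consonant (running count: 1)
  Position 5: 'o' -> vowel (running count: 2)
  Position 6: 'n' -> consonant (running count: 2)
  Position 7: 'u' -> vowel (running count: 3)
  Position 8: 'n' -> consonant (running count: 3)
  Position 9: 'm' -> consonant (running count: 3)
  Position 10: 'a' -> vowel (running count: 4)
  Position 11: 'n' -> consonant (running count: 4)
  Position 12: 'e' -> vowel (running count: 5)
Total vowels: 5

5


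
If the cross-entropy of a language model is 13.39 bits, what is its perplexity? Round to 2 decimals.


Perplexity formula: PP = 2^H
H = 13.39
PP = 2^13.39
Decompose: 2^13.39 = 2^13 * 2^0.39
2^13 = 8192, 2^0.39 ~ 1.3103934
PP ~ 8192 * 1.3103934 = 10734.7427328
Rounded to 2 decimals: 10734.74

10734.74


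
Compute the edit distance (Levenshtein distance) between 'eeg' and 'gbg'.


Building DP table for s1='eeg' (len 3) and s2='gbg' (len 3):
       g  b  g
    0  1  2  3
  e 1  1  2  3
  e 2  2  2  3
  g 3  2  3  2
Edit distance = dp[3][3] = 2

2


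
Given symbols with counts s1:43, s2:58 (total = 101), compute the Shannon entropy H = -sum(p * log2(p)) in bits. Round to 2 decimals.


Computing entropy H = -sum(p_i * log2(p_i)):
  s1: p = 43/101 = 0.4257, -p*log2(p) = 0.5245
  s2: p = 58/101 = 0.5743, -p*log2(p) = 0.4595
H = sum of terms = 0.9840
Rounded to 2 decimals: 0.98

0.98


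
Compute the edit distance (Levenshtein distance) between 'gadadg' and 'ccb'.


Building DP table for s1='gadadg' (len 6) and s2='ccb' (len 3):
       c  c  b
    0  1  2  3
  g 1  1  2  3
  a 2  2  2  3
  d 3  3  3  3
  a 4  4  4  4
  d 5  5  5  5
  g 6  6  6  6
Edit distance = dp[6][3] = 6

6


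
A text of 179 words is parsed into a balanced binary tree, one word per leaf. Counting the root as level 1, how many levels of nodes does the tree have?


In a balanced binary tree with n leaves the deepest leaf is ceil(log2(n)) edges below the root,
so counting node levels inclusive of root and leaves gives ceil(log2(n)) + 1 levels.
log2(179) = 7.4838
ceil(7.4838) = 8
levels = 8 + 1 = 9

9


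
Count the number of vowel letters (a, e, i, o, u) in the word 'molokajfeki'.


Scanning each character of 'molokajfeki':
  Position 1: 'm' -> consonant (running count: 0)
  Position 2: 'o' -> vowel (running count: 1)
  Position 3: 'l' -> consonant (running count: 1)
  Position 4: 'o' -> vowel (running count: 2)
  Position 5: 'k' -> consonant (running count: 2)
  Position 6: 'a' -> vowel (running count: 3)
  Position 7: 'j' -> consonant (running count: 3)
  Position 8: 'f' -> consonant (running count: 3)
  Position 9: 'e' -> vowel (running count: 4)
  Position 10: 'k' -> consonant (running count: 4)
  Position 11: 'i' -> vowel (running count: 5)
Total vowels: 5

5


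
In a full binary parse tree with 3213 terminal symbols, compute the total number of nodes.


Leaf nodes (terminals): 3213
Internal nodes = n - 1 = 3213 - 1 = 3212
Total = leaves + internal = 3213 + 3212 = 6425

6425


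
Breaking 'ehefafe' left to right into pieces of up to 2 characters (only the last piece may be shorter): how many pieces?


'ehefafe' has 7 characters.
Chunking with max size 2:
  Chunk 1: 'eh' (positions 0-1)
  Chunk 2: 'ef' (positions 2-3)
  Chunk 3: 'af' (positions 4-5)
  Chunk 4: 'e' (positions 6-6)
Total chunks: ceil(7 / 2) = 4

4


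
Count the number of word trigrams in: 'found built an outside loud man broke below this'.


Word trigrams from [9] words:
  Trigram 1: (found built an)
  Trigram 2: (built an outside)
  Trigram 3: (an outside loud)
  Trigram 4: (outside loud man)
  Trigram 5: (loud man broke)
  Trigram 6: (man broke below)
  Trigram 7: (broke below this)
Total word trigrams: 9 - 2 = 7

7


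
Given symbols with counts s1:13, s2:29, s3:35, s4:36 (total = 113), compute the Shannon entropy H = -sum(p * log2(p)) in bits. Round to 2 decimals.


Computing entropy H = -sum(p_i * log2(p_i)):
  s1: p = 13/113 = 0.1150, -p*log2(p) = 0.3589
  s2: p = 29/113 = 0.2566, -p*log2(p) = 0.5036
  s3: p = 35/113 = 0.3097, -p*log2(p) = 0.5237
  s4: p = 36/113 = 0.3186, -p*log2(p) = 0.5257
H = sum of terms = 1.9119
Rounded to 2 decimals: 1.91

1.91


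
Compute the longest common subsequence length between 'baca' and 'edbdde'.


DP table for LCS of 'baca' and 'edbdde':
       e  d  b  d  d  e
    0  0  0  0  0  0  0
  b 0  0  0  1  1  1  1
  a 0  0  0  1  1  1  1
  c 0  0  0  1  1  1  1
  a 0  0  0  1  1  1  1
LCS: 'b'
LCS length = 1

1


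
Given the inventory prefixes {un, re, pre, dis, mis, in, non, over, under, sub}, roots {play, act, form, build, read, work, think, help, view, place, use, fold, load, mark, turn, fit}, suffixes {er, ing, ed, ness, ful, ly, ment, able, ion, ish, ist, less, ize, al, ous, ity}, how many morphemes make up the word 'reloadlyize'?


Segmenting 'reloadlyize' against the inventory:
  're' -> prefix (morpheme 1)
  'load' -> root (morpheme 2)
  'ly' -> suffix (morpheme 3)
  'ize' -> suffix (morpheme 4)
Total morphemes: 4

4


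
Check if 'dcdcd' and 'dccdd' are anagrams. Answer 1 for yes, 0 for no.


Sort characters of 'dcdcd': 'ccddd'
Sort characters of 'dccdd': 'ccddd'
Sorted forms match -> they ARE anagrams
Result: 1

1


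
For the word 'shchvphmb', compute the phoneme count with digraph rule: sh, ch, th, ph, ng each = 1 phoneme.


Parsing 'shchvphmb' greedily, digraphs first:
  'sh' -> digraph (1 consonant phoneme) (phonemes so far: 1)
  'ch' -> digraph (1 consonant phoneme) (phonemes so far: 2)
  'v' -> consonant phoneme (phonemes so far: 3)
  'ph' -> digraph (1 consonant phoneme) (phonemes so far: 4)
  'm' -> consonant phoneme (phonemes so far: 5)
  'b' -> consonant phoneme (phonemes so far: 6)
Total phonemes: 6

6


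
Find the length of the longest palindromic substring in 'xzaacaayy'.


Scanning 'xzaacaayy' for palindromic substrings.
Substring at positions 2-6: 'aacaa'.
Check: reverse('aacaa') = 'aacaa' -> palindrome confirmed.
Neighbouring characters ('z' / 'y') break symmetry, so it cannot extend further.
No longer palindromic substring exists; longest length = 5

5


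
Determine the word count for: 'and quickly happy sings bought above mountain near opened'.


Counting words by splitting on spaces:
  Word 1: 'and'
  Word 2: 'quickly'
  Word 3: 'happy'
  Word 4: 'sings'
  Word 5: 'bought'
  Word 6: 'above'
  Word 7: 'mountain'
  Word 8: 'near'
  Word 9: 'opened'
Total words: 9

9


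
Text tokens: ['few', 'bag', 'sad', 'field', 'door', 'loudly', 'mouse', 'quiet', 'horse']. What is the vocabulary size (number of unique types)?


Listing all tokens and tracking unique types:
  Token 1: 'few' -> NEW (unique so far: 1)
  Token 2: 'bag' -> NEW (unique so far: 2)
  Token 3: 'sad' -> NEW (unique so far: 3)
  Token 4: 'field' -> NEW (unique so far: 4)
  Token 5: 'door' -> NEW (unique so far: 5)
  Token 6: 'loudly' -> NEW (unique so far: 6)
  Token 7: 'mouse' -> NEW (unique so far: 7)
  Token 8: 'quiet' -> NEW (unique so far: 8)
  Token 9: 'horse' -> NEW (unique so far: 9)
Unique types: ('bag', 'door', 'few', 'field', 'horse', 'loudly', 'mouse', 'quiet', 'sad')
Vocabulary size: 9

9


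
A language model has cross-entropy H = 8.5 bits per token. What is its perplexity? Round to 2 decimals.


Perplexity formula: PP = 2^H
H = 8.5
PP = 2^8.5
Decompose: 2^8.5 = 2^8 * 2^0.5 = 2^8 * sqrt(2)
2^8 = 256, sqrt(2) ~ 1.4142136
PP ~ 256 * 1.4142136 = 362.0386816
Rounded to 2 decimals: 362.04

362.04


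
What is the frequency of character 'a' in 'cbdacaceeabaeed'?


Scanning 'cbdacaceeabaeed' for 'a':
  Position 3: 'a' -> MATCH (count: 1)
  Position 5: 'a' -> MATCH (count: 2)
  Position 9: 'a' -> MATCH (count: 3)
  Position 11: 'a' -> MATCH (count: 4)
Total occurrences of 'a': 4

4


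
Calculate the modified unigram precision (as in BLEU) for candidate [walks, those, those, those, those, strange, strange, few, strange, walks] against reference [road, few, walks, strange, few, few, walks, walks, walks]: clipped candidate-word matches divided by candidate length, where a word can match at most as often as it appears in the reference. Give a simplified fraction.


Reference word counts: {'few': 3, 'road': 1, 'strange': 1, 'walks': 4}
Checking each candidate word (with clipping):
  'walks' -> in reference (ref count 4, used 1/4) -> match (matches: 1)
  'those' -> not in reference -> no match (matches: 1)
  'those' -> not in reference -> no match (matches: 1)
  'those' -> not in reference -> no match (matches: 1)
  'those' -> not in reference -> no match (matches: 1)
  'strange' -> in reference (ref count 1, used 1/1) -> match (matches: 2)
  'strange' -> ref count 1 already used up (1/1) -> clipped, no match (matches: 2)
  'few' -> in reference (ref count 3, used 1/3) -> match (matches: 3)
  'strange' -> ref count 1 already used up (1/1) -> clipped, no match (matches: 3)
  'walks' -> in reference (ref count 4, used 2/4) -> match (matches: 4)
Clipped matches: 4, Candidate length: 10
Precision = 4/10 = 2/5

2/5


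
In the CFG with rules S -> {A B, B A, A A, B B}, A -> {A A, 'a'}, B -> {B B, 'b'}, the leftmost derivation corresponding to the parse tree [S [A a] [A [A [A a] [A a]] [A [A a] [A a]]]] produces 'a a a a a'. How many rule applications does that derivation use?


Every bracketed nonterminal node [X ...] in the tree is produced by exactly one rule application.
Reading the tree off as a leftmost derivation:
  Step 1: S  =>  A A   (applied S -> A A)
  Step 2: A A  =>  a A   (applied A -> a)
  Step 3: a A  =>  a A A   (applied A -> A A)
  Step 4: a A A  =>  a A A A   (applied A -> A A)
  Step 5: a A A A  =>  a a A A   (applied A -> a)
  Step 6: a a A A  =>  a a a A   (applied A -> a)
  Step 7: a a a A  =>  a a a A A   (applied A -> A A)
  Step 8: a a a A A  =>  a a a a A   (applied A -> a)
  Step 9: a a a a A  =>  a a a a a   (applied A -> a)
Final yield: a a a a a
Total rewrite steps: 9

9


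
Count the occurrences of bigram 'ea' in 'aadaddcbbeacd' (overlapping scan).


Scanning 'aadaddcbbeacd' for bigram 'ea':
  Position 0: 'aa' -> no
  Position 1: 'ad' -> no
  Position 2: 'da' -> no
  Position 3: 'ad' -> no
  Position 4: 'dd' -> no
  Position 5: 'dc' -> no
  Position 6: 'cb' -> no
  Position 7: 'bb' -> no
  Position 8: 'be' -> no
  Position 9: 'ea' -> MATCH
  Position 10: 'ac' -> no
  Position 11: 'cd' -> no
Total matches: 1

1


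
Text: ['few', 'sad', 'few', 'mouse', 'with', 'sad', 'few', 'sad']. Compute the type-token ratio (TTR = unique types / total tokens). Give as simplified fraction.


Tokens: 8
Unique types: ('few', 'mouse', 'sad', 'with') = 4
TTR = 4/8
Simplify: divide both by 4 -> 1/2
TTR = 1/2

1/2


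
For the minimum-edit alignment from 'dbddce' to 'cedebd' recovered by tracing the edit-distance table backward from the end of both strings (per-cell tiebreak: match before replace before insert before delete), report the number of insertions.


Edit distance = 5. Backtracking from cell (6, 6) with preference match > replace > insert > delete,
then listing the resulting alignment 'dbddce' -> 'cedebd' left to right:
  Step 1: replace d->c
  Step 2: replace b->e
  Step 3: keep 'd'
  Step 4: replace d->e
  Step 5: replace c->b
  Step 6: replace e->d
Total insertions: 0

0


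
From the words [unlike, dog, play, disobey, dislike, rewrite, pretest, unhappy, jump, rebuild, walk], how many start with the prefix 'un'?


Checking each word for prefix 'un':
  'unlike' -> YES, starts with 'un' (count: 1)
  'dog' -> no (count: 1)
  'play' -> no (count: 1)
  'disobey' -> no (count: 1)
  'dislike' -> no (count: 1)
  'rewrite' -> no (count: 1)
  'pretest' -> no (count: 1)
  'unhappy' -> YES, starts with 'un' (count: 2)
  'jump' -> no (count: 2)
  'rebuild' -> no (count: 2)
  'walk' -> no (count: 2)
Total with prefix 'un': 2

2


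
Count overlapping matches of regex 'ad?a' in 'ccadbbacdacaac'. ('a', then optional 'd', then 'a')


Pattern: ad?a means 'a', then optional 'd', then 'a'.
Scanning 'ccadbbacdacaac' position-by-position:
  Pos 0: window 'cca' -> no
  Pos 1: window 'cad' -> no
  Pos 2: window 'adb' -> no
  Pos 3: window 'dbb' -> no
  Pos 4: window 'bba' -> no
  Pos 5: window 'bac' -> no
  Pos 6: window 'acd' -> no
  Pos 7: window 'cda' -> no
  Pos 8: window 'dac' -> no
  Pos 9: window 'aca' -> no
  Pos 10: window 'caa' -> no
  Pos 11: window 'aac' -> MATCH
  Pos 12: window 'ac' -> no
  Pos 13: window 'c' -> no
Total matches: 1

1


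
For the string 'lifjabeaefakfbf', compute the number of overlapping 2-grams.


String 'lifjabeaefakfbf' has length L = 15.
Number of overlapping n-grams = L - n + 1
Substituting: 15 - 2 + 1 = 14

14


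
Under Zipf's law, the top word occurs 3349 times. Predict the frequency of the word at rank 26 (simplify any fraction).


Zipf's law: freq(rank) = f1 / rank
f1 = 3349, rank = 26
freq = 3349 / 26
GCD(3349, 26) = 1
Simplified: 3349/26

3349/26


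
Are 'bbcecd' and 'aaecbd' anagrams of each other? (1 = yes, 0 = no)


Sort characters of 'bbcecd': 'bbccde'
Sort characters of 'aaecbd': 'aabcde'
Sorted forms differ -> they are NOT anagrams
Result: 0

0


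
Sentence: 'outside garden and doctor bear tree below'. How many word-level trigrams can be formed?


Word trigrams from [7] words:
  Trigram 1: (outside garden and)
  Trigram 2: (garden and doctor)
  Trigram 3: (and doctor bear)
  Trigram 4: (doctor bear tree)
  Trigram 5: (bear tree below)
Total word trigrams: 7 - 2 = 5

5


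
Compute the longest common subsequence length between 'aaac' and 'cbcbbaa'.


DP table for LCS of 'aaac' and 'cbcbbaa':
       c  b  c  b  b  a  a
    0  0  0  0  0  0  0  0
  a 0  0  0  0  0  0  1  1
  a 0  0  0  0  0  0  1  2
  a 0  0  0  0  0  0  1  2
  c 0  1  1  1  1  1  1  2
LCS: 'aa'
LCS length = 2

2


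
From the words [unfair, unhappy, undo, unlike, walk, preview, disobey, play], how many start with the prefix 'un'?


Checking each word for prefix 'un':
  'unfair' -> YES, starts with 'un' (count: 1)
  'unhappy' -> YES, starts with 'un' (count: 2)
  'undo' -> YES, starts with 'un' (count: 3)
  'unlike' -> YES, starts with 'un' (count: 4)
  'walk' -> no (count: 4)
  'preview' -> no (count: 4)
  'disobey' -> no (count: 4)
  'play' -> no (count: 4)
Total with prefix 'un': 4

4


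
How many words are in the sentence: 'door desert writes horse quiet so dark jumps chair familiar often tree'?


Counting words by splitting on spaces:
  Word 1: 'door'
  Word 2: 'desert'
  Word 3: 'writes'
  Word 4: 'horse'
  Word 5: 'quiet'
  Word 6: 'so'
  Word 7: 'dark'
  Word 8: 'jumps'
  Word 9: 'chair'
  Word 10: 'familiar'
  Word 11: 'often'
  Word 12: 'tree'
Total words: 12

12


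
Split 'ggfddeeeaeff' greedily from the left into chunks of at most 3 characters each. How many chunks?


'ggfddeeeaeff' has 12 characters.
Chunking with max size 3:
  Chunk 1: 'ggf' (positions 0-2)
  Chunk 2: 'dde' (positions 3-5)
  Chunk 3: 'eea' (positions 6-8)
  Chunk 4: 'eff' (positions 9-11)
Total chunks: ceil(12 / 3) = 4

4


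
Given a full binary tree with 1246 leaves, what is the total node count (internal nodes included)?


Leaf nodes (terminals): 1246
Internal nodes = n - 1 = 1246 - 1 = 1245
Total = leaves + internal = 1246 + 1245 = 2491

2491


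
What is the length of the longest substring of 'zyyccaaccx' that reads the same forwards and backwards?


Scanning 'zyyccaaccx' for palindromic substrings.
Substring at positions 3-8: 'ccaacc'.
Check: reverse('ccaacc') = 'ccaacc' -> palindrome confirmed.
Neighbouring characters ('y' / 'x') break symmetry, so it cannot extend further.
No longer palindromic substring exists; longest length = 6

6


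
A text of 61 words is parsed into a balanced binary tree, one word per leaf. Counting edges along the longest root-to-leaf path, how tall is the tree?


In a balanced binary tree with n leaves the deepest leaf is ceil(log2(n)) edges below the root.
log2(61) = 5.9307
ceil(5.9307) = 6
height (edges) = 6

6


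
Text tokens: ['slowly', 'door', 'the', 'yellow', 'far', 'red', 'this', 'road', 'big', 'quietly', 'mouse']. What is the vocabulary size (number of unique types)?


Listing all tokens and tracking unique types:
  Token 1: 'slowly' -> NEW (unique so far: 1)
  Token 2: 'door' -> NEW (unique so far: 2)
  Token 3: 'the' -> NEW (unique so far: 3)
  Token 4: 'yellow' -> NEW (unique so far: 4)
  Token 5: 'far' -> NEW (unique so far: 5)
  Token 6: 'red' -> NEW (unique so far: 6)
  Token 7: 'this' -> NEW (unique so far: 7)
  Token 8: 'road' -> NEW (unique so far: 8)
  Token 9: 'big' -> NEW (unique so far: 9)
  Token 10: 'quietly' -> NEW (unique so far: 10)
  Token 11: 'mouse' -> NEW (unique so far: 11)
Unique types: ('big', 'door', 'far', 'mouse', 'quietly', 'red', 'road', 'slowly', 'the', 'this', 'yellow')
Vocabulary size: 11

11


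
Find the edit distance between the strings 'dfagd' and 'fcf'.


Building DP table for s1='dfagd' (len 5) and s2='fcf' (len 3):
       f  c  f
    0  1  2  3
  d 1  1  2  3
  f 2  1  2  2
  a 3  2  2  3
  g 4  3  3  3
  d 5  4  4  4
Edit distance = dp[5][3] = 4

4


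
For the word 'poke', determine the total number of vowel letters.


Scanning each character of 'poke':
  Position 1: 'p' -> consonant (running count: 0)
  Position 2: 'o' -> vowel (running count: 1)
  Position 3: 'k' -> consonant (running count: 1)
  Position 4: 'e' -> vowel (running count: 2)
Total vowels: 2

2


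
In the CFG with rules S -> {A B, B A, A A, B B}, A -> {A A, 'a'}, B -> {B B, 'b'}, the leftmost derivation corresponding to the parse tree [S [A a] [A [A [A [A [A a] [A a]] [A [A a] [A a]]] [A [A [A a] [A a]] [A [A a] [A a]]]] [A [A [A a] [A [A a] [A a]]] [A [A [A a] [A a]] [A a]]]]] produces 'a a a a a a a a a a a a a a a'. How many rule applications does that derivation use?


Every bracketed nonterminal node [X ...] in the tree is produced by exactly one rule application.
Reading the tree off as a leftmost derivation:
  Step 1: S  =>  A A   (applied S -> A A)
  Step 2: A A  =>  a A   (applied A -> a)
  Step 3: a A  =>  a A A   (applied A -> A A)
  Step 4: a A A  =>  a A A A   (applied A -> A A)
  Step 5: a A A A  =>  a A A A A   (applied A -> A A)
  Step 6: a A A A A  =>  a A A A A A   (applied A -> A A)
  Step 7: a A A A A A  =>  a a A A A A   (applied A -> a)
  Step 8: a a A A A A  =>  a a a A A A   (applied A -> a)
  Step 9: a a a A A A  =>  a a a A A A A   (applied A -> A A)
  Step 10: a a a A A A A  =>  a a a a A A A   (applied A -> a)
  Step 11: a a a a A A A  =>  a a a a a A A   (applied A -> a)
  Step 12: a a a a a A A  =>  a a a a a A A A   (applied A -> A A)
  Step 13: a a a a a A A A  =>  a a a a a A A A A   (applied A -> A A)
  Step 14: a a a a a A A A A  =>  a a a a a a A A A   (applied A -> a)
  Step 15: a a a a a a A A A  =>  a a a a a a a A A   (applied A -> a)
  Step 16: a a a a a a a A A  =>  a a a a a a a A A A   (applied A -> A A)
  Step 17: a a a a a a a A A A  =>  a a a a a a a a A A   (applied A -> a)
  Step 18: a a a a a a a a A A  =>  a a a a a a a a a A   (applied A -> a)
  Step 19: a a a a a a a a a A  =>  a a a a a a a a a A A   (applied A -> A A)
  Step 20: a a a a a a a a a A A  =>  a a a a a a a a a A A A   (applied A -> A A)
  Step 21: a a a a a a a a a A A A  =>  a a a a a a a a a a A A   (applied A -> a)
  Step 22: a a a a a a a a a a A A  =>  a a a a a a a a a a A A A   (applied A -> A A)
  Step 23: a a a a a a a a a a A A A  =>  a a a a a a a a a a a A A   (applied A -> a)
  Step 24: a a a a a a a a a a a A A  =>  a a a a a a a a a a a a A   (applied A -> a)
  Step 25: a a a a a a a a a a a a A  =>  a a a a a a a a a a a a A A   (applied A -> A A)
  Step 26: a a a a a a a a a a a a A A  =>  a a a a a a a a a a a a A A A   (applied A -> A A)
  Step 27: a a a a a a a a a a a a A A A  =>  a a a a a a a a a a a a a A A   (applied A -> a)
  Step 28: a a a a a a a a a a a a a A A  =>  a a a a a a a a a a a a a a A   (applied A -> a)
  Step 29: a a a a a a a a a a a a a a A  =>  a a a a a a a a a a a a a a a   (applied A -> a)
Final yield: a a a a a a a a a a a a a a a
Total rewrite steps: 29

29


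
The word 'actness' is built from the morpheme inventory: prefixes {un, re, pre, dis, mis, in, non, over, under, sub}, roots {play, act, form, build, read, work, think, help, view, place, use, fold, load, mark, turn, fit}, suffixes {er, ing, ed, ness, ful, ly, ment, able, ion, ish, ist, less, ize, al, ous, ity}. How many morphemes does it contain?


Segmenting 'actness' against the inventory:
  'act' -> root (morpheme 1)
  'ness' -> suffix (morpheme 2)
Total morphemes: 2

2


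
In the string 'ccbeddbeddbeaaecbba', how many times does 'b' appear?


Scanning 'ccbeddbeddbeaaecbba' for 'b':
  Position 2: 'b' -> MATCH (count: 1)
  Position 6: 'b' -> MATCH (count: 2)
  Position 10: 'b' -> MATCH (count: 3)
  Position 16: 'b' -> MATCH (count: 4)
  Position 17: 'b' -> MATCH (count: 5)
Total occurrences of 'b': 5

5


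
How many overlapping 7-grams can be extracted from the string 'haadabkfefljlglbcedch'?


String 'haadabkfefljlglbcedch' has length L = 21.
Number of overlapping n-grams = L - n + 1
Substituting: 21 - 7 + 1 = 15

15


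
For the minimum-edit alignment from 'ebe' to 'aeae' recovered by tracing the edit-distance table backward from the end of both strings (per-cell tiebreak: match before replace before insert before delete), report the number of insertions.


Edit distance = 2. Backtracking from cell (3, 4) with preference match > replace > insert > delete,
then listing the resulting alignment 'ebe' -> 'aeae' left to right:
  Step 1: insert 'a' [insertion #1]
  Step 2: keep 'e'
  Step 3: replace b->a
  Step 4: keep 'e'
Total insertions: 1

1


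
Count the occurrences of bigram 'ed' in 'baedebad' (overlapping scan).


Scanning 'baedebad' for bigram 'ed':
  Position 0: 'ba' -> no
  Position 1: 'ae' -> no
  Position 2: 'ed' -> MATCH
  Position 3: 'de' -> no
  Position 4: 'eb' -> no
  Position 5: 'ba' -> no
  Position 6: 'ad' -> no
Total matches: 1

1


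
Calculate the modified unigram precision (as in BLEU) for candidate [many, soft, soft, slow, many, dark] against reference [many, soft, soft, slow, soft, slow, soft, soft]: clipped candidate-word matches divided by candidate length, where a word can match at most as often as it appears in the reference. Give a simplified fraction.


Reference word counts: {'many': 1, 'slow': 2, 'soft': 5}
Checking each candidate word (with clipping):
  'many' -> in reference (ref count 1, used 1/1) -> match (matches: 1)
  'soft' -> in reference (ref count 5, used 1/5) -> match (matches: 2)
  'soft' -> in reference (ref count 5, used 2/5) -> match (matches: 3)
  'slow' -> in reference (ref count 2, used 1/2) -> match (matches: 4)
  'many' -> ref count 1 already used up (1/1) -> clipped, no match (matches: 4)
  'dark' -> not in reference -> no match (matches: 4)
Clipped matches: 4, Candidate length: 6
Precision = 4/6 = 2/3

2/3
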